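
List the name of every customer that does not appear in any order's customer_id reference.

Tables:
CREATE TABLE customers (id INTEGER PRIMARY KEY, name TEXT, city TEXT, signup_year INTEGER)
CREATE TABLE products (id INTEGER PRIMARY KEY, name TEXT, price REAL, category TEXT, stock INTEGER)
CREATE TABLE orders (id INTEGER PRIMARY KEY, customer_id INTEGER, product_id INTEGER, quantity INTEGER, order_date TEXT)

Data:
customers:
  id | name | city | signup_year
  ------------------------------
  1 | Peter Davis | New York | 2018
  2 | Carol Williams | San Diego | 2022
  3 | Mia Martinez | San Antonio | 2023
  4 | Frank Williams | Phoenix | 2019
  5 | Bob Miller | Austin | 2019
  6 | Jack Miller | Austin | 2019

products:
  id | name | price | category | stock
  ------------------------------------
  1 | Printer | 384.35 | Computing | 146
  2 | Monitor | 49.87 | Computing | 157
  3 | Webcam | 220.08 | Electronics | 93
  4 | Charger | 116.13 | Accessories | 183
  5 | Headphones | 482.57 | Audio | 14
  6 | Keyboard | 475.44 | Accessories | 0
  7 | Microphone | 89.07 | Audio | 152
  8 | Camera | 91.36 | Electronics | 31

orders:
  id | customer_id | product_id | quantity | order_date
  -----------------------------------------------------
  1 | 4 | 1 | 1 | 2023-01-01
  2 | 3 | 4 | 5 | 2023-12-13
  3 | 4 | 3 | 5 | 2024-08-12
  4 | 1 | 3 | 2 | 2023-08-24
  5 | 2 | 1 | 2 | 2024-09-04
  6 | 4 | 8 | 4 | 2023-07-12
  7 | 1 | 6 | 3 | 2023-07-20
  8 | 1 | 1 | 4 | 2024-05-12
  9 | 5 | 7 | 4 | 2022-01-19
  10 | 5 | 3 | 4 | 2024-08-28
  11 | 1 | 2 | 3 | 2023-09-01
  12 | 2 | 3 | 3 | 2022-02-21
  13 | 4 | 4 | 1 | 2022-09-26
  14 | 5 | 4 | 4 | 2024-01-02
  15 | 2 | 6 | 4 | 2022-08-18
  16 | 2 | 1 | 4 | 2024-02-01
SELECT p.name FROM customers p LEFT JOIN orders c ON c.customer_id = p.id WHERE c.id IS NULL

Execution result:
Jack Miller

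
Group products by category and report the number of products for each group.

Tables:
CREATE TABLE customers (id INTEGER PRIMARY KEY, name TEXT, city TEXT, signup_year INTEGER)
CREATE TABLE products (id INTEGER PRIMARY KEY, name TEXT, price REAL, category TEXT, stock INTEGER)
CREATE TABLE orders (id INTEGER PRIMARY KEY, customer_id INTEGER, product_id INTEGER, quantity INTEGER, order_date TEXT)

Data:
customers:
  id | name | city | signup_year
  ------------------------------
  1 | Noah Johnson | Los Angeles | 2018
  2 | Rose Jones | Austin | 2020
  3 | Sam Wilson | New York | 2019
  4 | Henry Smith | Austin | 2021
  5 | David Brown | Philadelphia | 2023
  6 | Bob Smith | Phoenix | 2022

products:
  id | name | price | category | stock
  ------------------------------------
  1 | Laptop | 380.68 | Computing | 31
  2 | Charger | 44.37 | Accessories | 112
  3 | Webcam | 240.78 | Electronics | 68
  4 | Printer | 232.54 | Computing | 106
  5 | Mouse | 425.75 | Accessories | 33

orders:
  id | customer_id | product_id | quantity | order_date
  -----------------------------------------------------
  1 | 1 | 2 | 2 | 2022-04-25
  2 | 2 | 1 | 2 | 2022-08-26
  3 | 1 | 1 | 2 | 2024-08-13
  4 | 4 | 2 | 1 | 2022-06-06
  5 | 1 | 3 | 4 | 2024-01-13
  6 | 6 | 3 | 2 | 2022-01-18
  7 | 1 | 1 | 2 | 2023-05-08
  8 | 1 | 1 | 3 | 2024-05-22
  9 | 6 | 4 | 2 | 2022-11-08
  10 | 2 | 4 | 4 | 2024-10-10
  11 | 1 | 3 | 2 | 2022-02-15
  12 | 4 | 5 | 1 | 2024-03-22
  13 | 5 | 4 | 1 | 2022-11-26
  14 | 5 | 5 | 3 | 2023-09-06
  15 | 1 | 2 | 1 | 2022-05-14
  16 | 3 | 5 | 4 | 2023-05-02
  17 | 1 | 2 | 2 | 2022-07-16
SELECT category, COUNT(*) AS n FROM products GROUP BY category

Execution result:
category | n
Accessories | 2
Computing | 2
Electronics | 1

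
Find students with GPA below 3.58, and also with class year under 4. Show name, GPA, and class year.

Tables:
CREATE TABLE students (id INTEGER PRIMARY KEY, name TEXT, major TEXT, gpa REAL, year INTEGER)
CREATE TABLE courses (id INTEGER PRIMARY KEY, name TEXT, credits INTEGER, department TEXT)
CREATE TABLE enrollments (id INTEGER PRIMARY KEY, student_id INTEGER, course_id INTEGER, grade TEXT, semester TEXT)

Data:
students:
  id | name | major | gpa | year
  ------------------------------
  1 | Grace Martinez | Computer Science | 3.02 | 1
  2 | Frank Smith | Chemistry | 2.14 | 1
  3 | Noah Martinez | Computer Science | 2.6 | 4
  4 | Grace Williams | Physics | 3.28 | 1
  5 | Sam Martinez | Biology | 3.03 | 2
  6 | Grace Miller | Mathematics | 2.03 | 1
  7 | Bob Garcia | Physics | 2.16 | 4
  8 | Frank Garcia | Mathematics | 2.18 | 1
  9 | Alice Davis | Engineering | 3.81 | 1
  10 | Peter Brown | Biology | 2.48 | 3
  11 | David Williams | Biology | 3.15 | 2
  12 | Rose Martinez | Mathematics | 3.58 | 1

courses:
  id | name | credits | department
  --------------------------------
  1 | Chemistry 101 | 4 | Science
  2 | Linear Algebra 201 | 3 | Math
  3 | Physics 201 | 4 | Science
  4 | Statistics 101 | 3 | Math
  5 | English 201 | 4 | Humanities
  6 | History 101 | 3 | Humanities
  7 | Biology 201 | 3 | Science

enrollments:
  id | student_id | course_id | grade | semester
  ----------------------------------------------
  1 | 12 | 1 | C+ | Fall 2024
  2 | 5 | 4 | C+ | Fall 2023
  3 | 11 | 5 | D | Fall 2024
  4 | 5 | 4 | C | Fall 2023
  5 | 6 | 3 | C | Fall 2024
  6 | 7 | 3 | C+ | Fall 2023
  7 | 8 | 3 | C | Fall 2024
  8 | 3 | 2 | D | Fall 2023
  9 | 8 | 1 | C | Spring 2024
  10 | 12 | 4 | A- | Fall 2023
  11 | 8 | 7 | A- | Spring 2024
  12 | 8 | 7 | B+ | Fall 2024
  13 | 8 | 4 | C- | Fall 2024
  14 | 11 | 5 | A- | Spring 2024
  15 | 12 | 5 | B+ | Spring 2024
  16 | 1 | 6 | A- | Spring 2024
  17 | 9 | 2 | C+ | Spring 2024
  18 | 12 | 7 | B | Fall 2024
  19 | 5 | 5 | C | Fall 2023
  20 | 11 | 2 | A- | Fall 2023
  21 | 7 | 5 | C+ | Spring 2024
SELECT name, gpa, year FROM students WHERE gpa < 3.58 AND year < 4

Execution result:
name | gpa | year
Grace Martinez | 3.02 | 1
Frank Smith | 2.14 | 1
Grace Williams | 3.28 | 1
Sam Martinez | 3.03 | 2
Grace Miller | 2.03 | 1
Frank Garcia | 2.18 | 1
Peter Brown | 2.48 | 3
David Williams | 3.15 | 2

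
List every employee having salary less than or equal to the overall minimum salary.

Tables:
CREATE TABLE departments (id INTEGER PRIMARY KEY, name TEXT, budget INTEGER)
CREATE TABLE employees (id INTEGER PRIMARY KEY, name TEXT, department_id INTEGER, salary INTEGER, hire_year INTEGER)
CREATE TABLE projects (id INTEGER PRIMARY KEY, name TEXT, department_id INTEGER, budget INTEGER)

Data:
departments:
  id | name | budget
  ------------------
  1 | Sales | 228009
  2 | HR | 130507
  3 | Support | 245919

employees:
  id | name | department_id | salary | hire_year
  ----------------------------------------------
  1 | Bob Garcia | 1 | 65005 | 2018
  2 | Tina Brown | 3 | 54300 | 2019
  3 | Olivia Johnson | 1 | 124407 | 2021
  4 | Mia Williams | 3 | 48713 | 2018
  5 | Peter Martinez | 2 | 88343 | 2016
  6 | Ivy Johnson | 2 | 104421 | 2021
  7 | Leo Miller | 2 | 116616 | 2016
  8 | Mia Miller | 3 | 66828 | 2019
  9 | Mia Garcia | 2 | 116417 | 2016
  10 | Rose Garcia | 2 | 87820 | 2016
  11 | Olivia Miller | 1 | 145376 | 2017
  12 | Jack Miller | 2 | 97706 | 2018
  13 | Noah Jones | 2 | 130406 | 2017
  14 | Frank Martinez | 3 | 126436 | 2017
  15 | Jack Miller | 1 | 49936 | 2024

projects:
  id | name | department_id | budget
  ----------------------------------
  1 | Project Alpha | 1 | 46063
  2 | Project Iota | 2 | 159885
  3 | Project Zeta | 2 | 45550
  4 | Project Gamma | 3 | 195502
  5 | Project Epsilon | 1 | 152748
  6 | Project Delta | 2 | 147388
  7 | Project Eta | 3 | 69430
SELECT name, salary FROM employees WHERE salary <= (SELECT MIN(salary) FROM employees)

Execution result:
name | salary
Mia Williams | 48713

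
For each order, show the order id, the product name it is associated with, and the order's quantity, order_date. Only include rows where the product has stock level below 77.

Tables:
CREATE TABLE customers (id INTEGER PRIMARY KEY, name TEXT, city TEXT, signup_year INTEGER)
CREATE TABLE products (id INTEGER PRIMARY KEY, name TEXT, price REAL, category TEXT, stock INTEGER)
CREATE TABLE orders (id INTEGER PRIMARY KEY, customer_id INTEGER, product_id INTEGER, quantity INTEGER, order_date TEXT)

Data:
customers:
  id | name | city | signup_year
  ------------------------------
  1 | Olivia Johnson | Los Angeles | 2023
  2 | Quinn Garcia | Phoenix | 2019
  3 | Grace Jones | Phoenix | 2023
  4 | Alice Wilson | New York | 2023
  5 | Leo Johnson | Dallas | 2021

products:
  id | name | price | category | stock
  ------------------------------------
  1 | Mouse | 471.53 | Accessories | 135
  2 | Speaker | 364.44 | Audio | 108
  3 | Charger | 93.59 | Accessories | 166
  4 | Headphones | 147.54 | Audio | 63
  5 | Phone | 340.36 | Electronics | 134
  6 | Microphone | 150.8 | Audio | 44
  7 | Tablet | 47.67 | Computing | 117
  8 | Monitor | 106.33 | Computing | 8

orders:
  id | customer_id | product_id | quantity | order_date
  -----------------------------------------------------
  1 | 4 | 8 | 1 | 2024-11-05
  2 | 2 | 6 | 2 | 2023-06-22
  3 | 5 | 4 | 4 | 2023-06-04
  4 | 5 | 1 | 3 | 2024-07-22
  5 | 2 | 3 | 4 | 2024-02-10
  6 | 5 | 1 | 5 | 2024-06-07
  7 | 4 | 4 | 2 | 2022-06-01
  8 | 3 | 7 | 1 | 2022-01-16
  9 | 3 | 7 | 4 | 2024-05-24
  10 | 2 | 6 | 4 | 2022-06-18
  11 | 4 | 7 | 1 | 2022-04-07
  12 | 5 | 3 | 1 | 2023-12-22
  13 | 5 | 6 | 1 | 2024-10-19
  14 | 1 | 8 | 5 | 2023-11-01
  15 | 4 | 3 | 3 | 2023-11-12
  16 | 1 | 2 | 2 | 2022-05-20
SELECT c.id, p.name AS product, c.quantity, c.order_date FROM orders c JOIN products p ON c.product_id = p.id WHERE p.stock < 77

Execution result:
id | product | quantity | order_date
1 | Monitor | 1 | 2024-11-05
2 | Microphone | 2 | 2023-06-22
3 | Headphones | 4 | 2023-06-04
7 | Headphones | 2 | 2022-06-01
10 | Microphone | 4 | 2022-06-18
13 | Microphone | 1 | 2024-10-19
14 | Monitor | 5 | 2023-11-01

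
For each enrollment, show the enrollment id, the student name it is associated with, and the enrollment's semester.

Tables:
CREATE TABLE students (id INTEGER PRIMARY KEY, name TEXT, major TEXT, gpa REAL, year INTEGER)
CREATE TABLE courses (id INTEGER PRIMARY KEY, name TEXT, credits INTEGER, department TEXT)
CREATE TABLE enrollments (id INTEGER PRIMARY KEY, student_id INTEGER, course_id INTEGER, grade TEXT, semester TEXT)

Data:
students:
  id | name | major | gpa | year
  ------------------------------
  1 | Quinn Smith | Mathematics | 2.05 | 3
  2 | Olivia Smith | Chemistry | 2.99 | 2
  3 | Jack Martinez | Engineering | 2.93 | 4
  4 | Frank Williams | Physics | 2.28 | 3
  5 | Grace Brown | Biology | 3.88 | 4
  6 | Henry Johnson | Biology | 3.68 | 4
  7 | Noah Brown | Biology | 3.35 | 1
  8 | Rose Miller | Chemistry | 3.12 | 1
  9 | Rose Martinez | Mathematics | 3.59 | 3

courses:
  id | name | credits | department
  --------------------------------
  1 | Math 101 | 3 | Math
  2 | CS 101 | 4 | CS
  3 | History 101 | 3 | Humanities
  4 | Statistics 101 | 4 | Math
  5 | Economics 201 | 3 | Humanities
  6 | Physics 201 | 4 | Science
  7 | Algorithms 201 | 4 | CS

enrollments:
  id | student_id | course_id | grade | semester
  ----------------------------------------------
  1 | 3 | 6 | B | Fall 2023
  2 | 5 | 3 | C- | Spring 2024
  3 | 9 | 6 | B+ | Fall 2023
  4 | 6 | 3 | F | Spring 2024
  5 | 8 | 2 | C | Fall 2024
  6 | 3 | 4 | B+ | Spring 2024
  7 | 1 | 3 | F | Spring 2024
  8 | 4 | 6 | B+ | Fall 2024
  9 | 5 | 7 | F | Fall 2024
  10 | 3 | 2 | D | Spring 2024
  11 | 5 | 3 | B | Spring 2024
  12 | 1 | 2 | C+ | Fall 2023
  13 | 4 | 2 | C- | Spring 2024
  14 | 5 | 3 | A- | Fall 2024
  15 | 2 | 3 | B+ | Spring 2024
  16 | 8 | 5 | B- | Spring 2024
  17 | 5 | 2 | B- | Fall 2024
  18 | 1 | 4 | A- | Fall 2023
SELECT c.id, p.name AS student, c.semester FROM enrollments c JOIN students p ON c.student_id = p.id

Execution result:
id | student | semester
1 | Jack Martinez | Fall 2023
2 | Grace Brown | Spring 2024
3 | Rose Martinez | Fall 2023
4 | Henry Johnson | Spring 2024
5 | Rose Miller | Fall 2024
6 | Jack Martinez | Spring 2024
7 | Quinn Smith | Spring 2024
8 | Frank Williams | Fall 2024
9 | Grace Brown | Fall 2024
10 | Jack Martinez | Spring 2024
11 | Grace Brown | Spring 2024
12 | Quinn Smith | Fall 2023
13 | Frank Williams | Spring 2024
14 | Grace Brown | Fall 2024
15 | Olivia Smith | Spring 2024
16 | Rose Miller | Spring 2024
17 | Grace Brown | Fall 2024
18 | Quinn Smith | Fall 2023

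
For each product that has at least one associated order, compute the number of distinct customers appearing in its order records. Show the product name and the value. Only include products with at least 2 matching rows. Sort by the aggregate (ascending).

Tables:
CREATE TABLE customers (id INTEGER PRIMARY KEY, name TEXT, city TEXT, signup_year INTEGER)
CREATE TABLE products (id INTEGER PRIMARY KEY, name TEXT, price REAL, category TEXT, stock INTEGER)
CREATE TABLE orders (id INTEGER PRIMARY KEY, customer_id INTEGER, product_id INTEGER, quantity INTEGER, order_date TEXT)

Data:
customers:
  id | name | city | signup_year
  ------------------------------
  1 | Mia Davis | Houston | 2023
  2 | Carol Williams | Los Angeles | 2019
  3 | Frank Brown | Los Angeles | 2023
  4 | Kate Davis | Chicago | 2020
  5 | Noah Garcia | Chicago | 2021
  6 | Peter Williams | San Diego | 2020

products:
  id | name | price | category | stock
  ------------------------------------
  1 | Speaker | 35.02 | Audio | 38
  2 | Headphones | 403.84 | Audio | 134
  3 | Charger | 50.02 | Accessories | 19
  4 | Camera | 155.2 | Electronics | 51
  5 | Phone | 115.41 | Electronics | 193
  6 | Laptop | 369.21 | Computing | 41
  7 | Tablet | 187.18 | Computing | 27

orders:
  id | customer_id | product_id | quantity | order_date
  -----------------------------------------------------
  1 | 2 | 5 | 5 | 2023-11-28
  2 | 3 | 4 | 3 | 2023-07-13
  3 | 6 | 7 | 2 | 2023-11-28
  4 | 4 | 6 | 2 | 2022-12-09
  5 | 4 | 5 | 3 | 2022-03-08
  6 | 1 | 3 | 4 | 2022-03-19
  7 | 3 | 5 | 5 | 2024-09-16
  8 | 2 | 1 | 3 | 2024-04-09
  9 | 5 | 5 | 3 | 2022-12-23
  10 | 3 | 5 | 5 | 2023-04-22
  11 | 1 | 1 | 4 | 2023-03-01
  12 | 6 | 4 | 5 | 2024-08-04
SELECT p.name, COUNT(DISTINCT c.customer_id) AS distinct_customer_count FROM orders c JOIN products p ON c.product_id = p.id GROUP BY p.id, p.name HAVING COUNT(*) >= 2 ORDER BY distinct_customer_count ASC

Execution result:
name | distinct_customer_count
Speaker | 2
Camera | 2
Phone | 4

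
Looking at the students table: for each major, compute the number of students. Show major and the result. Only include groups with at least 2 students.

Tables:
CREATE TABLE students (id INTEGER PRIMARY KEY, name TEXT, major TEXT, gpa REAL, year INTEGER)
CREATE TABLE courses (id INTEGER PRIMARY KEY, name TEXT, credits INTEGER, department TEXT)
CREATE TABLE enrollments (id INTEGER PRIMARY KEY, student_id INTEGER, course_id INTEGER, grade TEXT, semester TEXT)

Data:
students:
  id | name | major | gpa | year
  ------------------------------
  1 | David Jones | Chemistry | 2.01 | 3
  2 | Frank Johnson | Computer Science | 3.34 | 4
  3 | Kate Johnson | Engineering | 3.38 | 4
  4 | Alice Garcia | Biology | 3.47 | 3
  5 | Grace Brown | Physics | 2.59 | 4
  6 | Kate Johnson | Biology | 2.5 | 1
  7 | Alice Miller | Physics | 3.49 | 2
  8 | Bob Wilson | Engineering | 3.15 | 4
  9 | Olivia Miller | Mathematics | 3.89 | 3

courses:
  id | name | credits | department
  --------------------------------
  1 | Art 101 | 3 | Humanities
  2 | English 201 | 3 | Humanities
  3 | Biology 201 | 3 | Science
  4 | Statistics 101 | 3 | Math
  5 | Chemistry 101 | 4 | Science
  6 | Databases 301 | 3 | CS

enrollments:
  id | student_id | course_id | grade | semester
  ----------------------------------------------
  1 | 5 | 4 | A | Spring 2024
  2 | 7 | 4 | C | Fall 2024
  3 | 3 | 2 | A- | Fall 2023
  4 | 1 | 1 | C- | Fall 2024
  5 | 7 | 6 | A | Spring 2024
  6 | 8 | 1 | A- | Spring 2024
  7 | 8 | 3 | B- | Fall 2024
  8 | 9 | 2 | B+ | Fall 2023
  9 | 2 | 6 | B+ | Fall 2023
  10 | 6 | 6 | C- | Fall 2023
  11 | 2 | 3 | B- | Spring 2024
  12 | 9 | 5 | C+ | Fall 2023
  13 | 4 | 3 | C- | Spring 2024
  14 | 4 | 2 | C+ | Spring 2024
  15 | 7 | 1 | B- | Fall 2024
SELECT major, COUNT(*) AS n FROM students GROUP BY major HAVING COUNT(*) >= 2

Execution result:
major | n
Biology | 2
Engineering | 2
Physics | 2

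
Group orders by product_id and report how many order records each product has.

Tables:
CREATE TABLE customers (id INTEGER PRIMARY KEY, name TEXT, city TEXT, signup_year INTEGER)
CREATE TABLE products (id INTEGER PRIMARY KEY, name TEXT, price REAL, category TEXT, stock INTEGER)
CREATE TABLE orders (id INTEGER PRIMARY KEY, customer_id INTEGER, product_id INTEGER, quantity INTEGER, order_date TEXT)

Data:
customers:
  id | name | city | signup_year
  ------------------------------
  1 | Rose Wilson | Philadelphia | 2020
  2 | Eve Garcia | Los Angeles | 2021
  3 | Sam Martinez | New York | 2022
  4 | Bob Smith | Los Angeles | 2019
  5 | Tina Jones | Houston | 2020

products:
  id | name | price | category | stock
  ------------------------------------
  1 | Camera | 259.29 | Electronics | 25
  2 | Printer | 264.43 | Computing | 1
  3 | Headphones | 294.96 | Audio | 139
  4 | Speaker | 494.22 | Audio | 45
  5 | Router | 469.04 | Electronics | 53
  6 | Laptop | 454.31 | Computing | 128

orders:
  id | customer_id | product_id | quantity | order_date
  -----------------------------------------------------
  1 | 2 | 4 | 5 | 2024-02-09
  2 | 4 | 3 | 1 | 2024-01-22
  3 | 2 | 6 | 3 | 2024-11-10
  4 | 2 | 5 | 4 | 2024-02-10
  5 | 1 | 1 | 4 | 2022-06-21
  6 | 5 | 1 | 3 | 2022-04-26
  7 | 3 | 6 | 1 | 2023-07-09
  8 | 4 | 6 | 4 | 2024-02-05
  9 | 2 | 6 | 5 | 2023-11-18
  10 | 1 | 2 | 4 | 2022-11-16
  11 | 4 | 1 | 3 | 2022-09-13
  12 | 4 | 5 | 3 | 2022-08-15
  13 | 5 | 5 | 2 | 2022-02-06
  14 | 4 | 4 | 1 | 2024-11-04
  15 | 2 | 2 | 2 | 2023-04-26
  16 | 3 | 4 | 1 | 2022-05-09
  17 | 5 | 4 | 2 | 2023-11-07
SELECT product_id, COUNT(*) AS order_count FROM orders GROUP BY product_id

Execution result:
product_id | order_count
1 | 3
2 | 2
3 | 1
4 | 4
5 | 3
6 | 4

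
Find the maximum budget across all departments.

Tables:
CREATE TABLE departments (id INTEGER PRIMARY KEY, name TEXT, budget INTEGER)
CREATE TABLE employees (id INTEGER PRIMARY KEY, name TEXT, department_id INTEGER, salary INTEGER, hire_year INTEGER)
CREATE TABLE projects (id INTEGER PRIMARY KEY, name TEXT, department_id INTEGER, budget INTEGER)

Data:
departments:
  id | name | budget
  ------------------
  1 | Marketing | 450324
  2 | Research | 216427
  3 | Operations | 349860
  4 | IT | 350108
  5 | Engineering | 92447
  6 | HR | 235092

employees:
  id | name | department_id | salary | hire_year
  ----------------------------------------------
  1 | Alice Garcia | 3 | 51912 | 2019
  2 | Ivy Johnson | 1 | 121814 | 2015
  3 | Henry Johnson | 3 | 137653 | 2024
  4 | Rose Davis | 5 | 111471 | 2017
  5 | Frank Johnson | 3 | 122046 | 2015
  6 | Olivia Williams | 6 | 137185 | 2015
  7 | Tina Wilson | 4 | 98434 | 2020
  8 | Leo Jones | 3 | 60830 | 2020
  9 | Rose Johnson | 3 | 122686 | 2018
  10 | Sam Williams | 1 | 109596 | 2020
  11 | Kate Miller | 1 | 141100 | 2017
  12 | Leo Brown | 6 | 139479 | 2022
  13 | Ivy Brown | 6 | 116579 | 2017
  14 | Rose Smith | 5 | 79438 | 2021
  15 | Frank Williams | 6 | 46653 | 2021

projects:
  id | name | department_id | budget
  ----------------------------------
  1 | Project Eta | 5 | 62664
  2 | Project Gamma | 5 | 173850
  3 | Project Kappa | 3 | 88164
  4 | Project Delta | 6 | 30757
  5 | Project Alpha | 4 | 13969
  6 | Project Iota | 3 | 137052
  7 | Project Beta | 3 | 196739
SELECT MAX(budget) FROM departments

Execution result:
450324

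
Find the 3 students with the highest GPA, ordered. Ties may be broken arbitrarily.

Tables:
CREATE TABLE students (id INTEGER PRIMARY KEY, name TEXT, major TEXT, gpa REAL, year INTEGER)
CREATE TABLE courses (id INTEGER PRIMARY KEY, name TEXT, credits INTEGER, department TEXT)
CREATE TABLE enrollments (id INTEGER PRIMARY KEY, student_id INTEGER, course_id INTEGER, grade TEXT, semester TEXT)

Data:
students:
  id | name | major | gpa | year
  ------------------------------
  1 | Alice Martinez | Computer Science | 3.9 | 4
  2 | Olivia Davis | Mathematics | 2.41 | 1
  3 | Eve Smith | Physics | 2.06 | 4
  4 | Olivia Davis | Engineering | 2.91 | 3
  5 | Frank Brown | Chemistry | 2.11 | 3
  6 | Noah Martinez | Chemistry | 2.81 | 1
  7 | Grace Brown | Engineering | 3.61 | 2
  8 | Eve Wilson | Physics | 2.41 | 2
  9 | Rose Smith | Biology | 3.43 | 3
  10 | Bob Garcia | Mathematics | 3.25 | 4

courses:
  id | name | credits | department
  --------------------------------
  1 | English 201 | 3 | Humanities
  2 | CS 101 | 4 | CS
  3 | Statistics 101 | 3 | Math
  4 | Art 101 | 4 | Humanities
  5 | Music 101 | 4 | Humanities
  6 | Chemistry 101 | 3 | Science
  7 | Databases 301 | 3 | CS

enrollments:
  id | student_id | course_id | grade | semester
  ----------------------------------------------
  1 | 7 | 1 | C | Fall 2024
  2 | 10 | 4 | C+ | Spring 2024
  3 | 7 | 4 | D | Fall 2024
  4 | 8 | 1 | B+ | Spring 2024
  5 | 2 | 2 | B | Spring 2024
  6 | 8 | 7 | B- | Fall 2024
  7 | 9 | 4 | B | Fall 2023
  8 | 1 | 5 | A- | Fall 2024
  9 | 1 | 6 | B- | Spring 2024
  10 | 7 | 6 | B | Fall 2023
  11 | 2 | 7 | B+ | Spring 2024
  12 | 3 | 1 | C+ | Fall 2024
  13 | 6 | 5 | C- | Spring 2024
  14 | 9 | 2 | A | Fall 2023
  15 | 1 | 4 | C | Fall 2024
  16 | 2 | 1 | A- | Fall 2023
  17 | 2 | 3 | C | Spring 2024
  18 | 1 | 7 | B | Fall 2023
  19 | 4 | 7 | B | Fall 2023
SELECT name, gpa FROM students ORDER BY gpa DESC LIMIT 3

Execution result:
name | gpa
Alice Martinez | 3.90
Grace Brown | 3.61
Rose Smith | 3.43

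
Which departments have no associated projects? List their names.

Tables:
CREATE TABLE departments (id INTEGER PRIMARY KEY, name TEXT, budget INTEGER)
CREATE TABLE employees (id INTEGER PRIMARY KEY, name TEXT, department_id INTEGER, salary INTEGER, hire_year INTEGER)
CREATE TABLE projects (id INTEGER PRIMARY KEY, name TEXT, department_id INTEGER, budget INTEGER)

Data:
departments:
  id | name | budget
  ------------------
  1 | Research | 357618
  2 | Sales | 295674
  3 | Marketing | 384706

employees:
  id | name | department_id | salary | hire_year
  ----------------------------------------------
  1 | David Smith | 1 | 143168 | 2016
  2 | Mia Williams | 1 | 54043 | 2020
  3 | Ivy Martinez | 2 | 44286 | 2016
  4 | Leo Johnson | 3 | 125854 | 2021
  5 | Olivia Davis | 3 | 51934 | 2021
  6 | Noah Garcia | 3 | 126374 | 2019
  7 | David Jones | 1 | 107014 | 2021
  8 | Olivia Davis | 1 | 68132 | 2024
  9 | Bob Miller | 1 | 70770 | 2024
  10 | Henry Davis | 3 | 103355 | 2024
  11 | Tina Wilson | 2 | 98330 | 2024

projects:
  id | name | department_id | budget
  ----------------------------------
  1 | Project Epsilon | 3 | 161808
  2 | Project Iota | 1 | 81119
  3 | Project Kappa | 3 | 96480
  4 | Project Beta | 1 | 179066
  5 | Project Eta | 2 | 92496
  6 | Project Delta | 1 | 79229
SELECT p.name FROM departments p LEFT JOIN projects c ON c.department_id = p.id WHERE c.id IS NULL

Execution result:
(no rows)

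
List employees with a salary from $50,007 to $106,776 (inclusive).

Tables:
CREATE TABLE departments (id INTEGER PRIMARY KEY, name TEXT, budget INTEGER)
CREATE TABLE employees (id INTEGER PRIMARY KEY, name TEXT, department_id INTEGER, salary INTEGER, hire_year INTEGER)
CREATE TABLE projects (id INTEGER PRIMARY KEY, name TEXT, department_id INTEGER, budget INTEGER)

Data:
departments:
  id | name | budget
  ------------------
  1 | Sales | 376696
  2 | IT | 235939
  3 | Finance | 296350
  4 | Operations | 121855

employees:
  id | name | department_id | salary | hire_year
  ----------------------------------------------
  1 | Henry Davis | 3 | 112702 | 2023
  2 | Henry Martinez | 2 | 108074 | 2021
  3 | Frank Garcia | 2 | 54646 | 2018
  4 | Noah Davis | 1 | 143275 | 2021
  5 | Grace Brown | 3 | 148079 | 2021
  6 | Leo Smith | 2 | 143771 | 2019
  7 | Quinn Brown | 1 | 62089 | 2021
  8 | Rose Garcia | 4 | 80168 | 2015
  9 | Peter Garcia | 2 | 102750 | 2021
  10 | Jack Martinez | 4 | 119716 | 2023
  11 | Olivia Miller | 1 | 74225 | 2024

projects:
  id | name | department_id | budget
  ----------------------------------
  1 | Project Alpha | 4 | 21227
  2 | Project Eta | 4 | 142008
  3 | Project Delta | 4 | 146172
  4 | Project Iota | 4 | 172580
SELECT name, salary FROM employees WHERE salary BETWEEN 50007 AND 106776

Execution result:
name | salary
Frank Garcia | 54646
Quinn Brown | 62089
Rose Garcia | 80168
Peter Garcia | 102750
Olivia Miller | 74225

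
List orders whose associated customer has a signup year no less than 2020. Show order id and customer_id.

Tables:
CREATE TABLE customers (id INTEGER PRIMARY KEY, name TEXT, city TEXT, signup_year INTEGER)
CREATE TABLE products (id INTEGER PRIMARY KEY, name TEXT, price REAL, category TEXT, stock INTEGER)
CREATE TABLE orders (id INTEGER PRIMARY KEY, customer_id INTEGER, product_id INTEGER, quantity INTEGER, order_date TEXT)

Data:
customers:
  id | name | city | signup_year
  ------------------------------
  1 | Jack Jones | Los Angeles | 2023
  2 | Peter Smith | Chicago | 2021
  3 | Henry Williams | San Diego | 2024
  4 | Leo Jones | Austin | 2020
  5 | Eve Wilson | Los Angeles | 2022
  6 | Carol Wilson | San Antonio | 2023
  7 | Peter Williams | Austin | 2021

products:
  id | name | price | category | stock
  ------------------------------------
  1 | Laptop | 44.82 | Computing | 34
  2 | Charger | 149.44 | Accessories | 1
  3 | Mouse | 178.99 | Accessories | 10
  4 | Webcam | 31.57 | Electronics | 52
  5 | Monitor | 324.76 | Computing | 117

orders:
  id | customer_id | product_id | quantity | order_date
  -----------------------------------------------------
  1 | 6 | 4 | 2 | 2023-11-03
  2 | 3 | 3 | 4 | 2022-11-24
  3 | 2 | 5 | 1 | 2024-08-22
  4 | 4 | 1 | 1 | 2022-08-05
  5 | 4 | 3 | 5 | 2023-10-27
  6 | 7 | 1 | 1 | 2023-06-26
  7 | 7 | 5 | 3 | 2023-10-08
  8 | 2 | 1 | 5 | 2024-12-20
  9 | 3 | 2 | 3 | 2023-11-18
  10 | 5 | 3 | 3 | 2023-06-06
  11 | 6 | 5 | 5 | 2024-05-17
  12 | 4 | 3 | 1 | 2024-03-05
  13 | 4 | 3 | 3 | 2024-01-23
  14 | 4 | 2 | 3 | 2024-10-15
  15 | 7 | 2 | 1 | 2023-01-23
SELECT id, customer_id FROM orders WHERE customer_id IN (SELECT id FROM customers WHERE signup_year >= 2020)

Execution result:
id | customer_id
1 | 6
2 | 3
3 | 2
4 | 4
5 | 4
6 | 7
7 | 7
8 | 2
9 | 3
10 | 5
11 | 6
12 | 4
13 | 4
14 | 4
15 | 7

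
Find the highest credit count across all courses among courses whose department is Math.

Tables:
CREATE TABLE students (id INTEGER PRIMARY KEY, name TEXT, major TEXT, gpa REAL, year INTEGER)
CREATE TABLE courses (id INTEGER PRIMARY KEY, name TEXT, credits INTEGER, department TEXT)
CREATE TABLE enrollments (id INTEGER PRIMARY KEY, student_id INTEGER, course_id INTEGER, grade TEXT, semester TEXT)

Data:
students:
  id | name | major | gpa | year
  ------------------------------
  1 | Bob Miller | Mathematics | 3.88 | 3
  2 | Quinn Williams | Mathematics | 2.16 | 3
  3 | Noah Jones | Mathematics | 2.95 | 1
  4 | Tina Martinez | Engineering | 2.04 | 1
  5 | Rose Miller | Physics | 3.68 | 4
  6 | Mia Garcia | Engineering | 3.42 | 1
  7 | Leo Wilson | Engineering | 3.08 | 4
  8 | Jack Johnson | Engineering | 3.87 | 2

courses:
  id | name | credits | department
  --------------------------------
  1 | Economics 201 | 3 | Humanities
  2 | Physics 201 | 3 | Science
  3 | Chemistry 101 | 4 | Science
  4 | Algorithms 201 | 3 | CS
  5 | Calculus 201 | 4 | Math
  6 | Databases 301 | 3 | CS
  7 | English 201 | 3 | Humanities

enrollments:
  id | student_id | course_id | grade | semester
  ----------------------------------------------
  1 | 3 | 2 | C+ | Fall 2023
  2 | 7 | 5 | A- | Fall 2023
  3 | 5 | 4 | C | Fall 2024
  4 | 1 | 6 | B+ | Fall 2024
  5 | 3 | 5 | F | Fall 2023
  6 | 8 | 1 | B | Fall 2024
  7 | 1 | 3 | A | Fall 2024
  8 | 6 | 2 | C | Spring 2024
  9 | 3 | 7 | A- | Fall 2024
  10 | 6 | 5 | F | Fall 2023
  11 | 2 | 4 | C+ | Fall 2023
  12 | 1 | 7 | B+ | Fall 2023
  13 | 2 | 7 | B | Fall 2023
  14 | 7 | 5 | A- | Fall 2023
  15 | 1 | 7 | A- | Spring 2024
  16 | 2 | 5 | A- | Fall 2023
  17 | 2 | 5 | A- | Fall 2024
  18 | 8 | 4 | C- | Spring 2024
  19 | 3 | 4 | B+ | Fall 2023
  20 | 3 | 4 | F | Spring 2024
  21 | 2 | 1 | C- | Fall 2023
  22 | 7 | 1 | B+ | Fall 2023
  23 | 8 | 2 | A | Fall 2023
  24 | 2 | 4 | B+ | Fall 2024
SELECT MAX(credits) FROM courses WHERE department = 'Math'

Execution result:
4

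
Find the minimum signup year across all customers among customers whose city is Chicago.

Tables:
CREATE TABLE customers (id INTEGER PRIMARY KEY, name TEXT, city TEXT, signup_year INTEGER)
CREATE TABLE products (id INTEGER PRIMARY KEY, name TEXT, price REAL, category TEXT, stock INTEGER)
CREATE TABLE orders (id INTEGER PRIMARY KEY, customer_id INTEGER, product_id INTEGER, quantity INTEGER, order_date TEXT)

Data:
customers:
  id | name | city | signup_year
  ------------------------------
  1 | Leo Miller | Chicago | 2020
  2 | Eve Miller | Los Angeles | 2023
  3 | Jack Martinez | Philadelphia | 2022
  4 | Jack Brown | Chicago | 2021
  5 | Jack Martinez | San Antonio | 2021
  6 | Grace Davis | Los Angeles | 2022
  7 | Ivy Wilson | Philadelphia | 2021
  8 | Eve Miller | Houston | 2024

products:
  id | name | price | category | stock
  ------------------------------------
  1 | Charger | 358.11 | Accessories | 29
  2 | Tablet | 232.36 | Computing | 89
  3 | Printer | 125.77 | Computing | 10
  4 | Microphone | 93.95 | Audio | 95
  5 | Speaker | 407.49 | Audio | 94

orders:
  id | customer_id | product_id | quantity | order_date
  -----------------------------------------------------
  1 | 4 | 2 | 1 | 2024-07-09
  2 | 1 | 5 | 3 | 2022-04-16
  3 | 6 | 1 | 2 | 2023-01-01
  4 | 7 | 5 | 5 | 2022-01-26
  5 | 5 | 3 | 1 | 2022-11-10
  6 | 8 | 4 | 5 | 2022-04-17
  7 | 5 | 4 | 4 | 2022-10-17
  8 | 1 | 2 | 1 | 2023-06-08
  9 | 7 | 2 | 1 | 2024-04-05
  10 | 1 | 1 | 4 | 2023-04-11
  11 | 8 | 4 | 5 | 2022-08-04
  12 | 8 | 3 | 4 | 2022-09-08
SELECT MIN(signup_year) FROM customers WHERE city = 'Chicago'

Execution result:
2020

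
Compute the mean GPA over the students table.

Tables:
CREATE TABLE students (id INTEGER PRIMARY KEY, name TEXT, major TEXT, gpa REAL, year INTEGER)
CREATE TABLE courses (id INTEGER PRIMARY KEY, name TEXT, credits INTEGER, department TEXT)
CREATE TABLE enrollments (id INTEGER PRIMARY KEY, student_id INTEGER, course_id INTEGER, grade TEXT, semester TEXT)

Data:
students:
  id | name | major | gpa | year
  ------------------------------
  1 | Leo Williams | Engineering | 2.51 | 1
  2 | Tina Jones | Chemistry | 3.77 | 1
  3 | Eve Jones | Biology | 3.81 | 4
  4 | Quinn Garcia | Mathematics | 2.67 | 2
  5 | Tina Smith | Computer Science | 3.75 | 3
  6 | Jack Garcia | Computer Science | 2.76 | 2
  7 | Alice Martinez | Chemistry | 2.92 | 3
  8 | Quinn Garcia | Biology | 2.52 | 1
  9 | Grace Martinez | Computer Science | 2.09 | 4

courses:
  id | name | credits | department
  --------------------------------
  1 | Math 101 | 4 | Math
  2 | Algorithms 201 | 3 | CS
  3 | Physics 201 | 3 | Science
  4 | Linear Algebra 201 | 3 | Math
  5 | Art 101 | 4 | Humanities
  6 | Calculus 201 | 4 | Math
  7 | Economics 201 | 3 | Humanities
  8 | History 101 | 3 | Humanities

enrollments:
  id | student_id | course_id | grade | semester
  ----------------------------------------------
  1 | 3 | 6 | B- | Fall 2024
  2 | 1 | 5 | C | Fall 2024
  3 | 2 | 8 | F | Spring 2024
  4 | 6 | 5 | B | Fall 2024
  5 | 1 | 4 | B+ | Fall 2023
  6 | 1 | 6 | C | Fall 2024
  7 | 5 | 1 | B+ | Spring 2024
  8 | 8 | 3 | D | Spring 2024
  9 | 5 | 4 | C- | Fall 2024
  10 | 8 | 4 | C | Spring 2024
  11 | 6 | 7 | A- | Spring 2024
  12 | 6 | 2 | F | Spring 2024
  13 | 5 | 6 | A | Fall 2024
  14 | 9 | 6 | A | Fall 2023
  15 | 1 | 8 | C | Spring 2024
SELECT AVG(gpa) FROM students

Execution result:
2.98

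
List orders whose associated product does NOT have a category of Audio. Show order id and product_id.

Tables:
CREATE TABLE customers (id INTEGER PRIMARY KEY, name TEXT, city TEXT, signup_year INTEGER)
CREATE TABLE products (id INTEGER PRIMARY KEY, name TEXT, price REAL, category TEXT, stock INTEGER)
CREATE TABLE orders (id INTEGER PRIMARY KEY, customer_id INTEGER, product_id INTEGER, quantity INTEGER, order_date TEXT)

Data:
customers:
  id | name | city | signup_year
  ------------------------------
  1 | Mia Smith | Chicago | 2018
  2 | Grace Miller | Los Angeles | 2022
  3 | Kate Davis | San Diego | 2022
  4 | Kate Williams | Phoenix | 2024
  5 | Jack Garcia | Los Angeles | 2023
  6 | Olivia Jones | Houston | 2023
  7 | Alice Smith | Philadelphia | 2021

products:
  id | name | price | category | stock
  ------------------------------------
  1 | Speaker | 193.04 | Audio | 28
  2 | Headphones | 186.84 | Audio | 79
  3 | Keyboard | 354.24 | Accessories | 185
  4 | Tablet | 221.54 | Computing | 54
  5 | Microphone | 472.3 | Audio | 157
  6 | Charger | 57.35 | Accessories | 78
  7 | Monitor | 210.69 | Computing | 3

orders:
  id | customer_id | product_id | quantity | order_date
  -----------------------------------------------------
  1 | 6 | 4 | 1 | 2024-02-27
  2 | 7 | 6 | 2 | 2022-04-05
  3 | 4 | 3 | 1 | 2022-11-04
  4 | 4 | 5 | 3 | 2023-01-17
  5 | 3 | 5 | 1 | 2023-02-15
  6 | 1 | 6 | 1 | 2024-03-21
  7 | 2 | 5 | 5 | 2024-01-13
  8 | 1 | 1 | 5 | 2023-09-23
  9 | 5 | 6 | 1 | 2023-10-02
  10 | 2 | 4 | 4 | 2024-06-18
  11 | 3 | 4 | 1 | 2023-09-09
SELECT id, product_id FROM orders WHERE product_id NOT IN (SELECT id FROM products WHERE category = 'Audio')

Execution result:
id | product_id
1 | 4
2 | 6
3 | 3
6 | 6
9 | 6
10 | 4
11 | 4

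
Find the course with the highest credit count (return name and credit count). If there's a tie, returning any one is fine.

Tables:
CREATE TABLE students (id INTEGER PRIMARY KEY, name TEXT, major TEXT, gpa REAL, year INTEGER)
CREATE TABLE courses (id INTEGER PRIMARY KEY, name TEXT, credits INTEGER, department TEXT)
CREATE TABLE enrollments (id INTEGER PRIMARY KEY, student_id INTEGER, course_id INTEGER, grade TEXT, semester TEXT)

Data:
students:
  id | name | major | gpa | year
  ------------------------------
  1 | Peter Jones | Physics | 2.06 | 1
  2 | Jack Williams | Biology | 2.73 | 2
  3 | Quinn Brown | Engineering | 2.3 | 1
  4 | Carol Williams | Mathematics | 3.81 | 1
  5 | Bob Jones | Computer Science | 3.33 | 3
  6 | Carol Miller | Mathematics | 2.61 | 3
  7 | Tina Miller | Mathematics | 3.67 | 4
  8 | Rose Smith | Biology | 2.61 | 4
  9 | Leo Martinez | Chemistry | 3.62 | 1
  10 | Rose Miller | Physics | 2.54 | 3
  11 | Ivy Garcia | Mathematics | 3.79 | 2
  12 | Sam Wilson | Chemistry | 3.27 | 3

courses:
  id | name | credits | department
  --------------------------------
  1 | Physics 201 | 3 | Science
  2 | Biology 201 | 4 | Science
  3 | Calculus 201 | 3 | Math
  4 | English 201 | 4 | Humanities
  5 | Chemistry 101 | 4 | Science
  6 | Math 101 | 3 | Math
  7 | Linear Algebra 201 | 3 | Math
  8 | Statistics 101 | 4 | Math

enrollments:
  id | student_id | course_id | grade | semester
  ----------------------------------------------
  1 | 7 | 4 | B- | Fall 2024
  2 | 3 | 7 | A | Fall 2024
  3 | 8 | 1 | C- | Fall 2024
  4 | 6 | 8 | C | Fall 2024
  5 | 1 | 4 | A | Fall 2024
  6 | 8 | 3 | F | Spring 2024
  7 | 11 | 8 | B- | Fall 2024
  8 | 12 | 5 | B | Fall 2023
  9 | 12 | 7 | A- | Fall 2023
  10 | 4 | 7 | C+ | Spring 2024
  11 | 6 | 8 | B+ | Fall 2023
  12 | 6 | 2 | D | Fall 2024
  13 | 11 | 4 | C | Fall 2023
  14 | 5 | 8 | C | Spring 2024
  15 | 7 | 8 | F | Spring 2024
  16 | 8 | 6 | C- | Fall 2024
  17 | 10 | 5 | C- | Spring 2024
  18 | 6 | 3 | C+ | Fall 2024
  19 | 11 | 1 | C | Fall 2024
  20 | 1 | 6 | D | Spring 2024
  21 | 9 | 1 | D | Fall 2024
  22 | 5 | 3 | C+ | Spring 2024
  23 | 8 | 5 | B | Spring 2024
SELECT name, credits FROM courses ORDER BY credits DESC LIMIT 1

Execution result:
name | credits
Biology 201 | 4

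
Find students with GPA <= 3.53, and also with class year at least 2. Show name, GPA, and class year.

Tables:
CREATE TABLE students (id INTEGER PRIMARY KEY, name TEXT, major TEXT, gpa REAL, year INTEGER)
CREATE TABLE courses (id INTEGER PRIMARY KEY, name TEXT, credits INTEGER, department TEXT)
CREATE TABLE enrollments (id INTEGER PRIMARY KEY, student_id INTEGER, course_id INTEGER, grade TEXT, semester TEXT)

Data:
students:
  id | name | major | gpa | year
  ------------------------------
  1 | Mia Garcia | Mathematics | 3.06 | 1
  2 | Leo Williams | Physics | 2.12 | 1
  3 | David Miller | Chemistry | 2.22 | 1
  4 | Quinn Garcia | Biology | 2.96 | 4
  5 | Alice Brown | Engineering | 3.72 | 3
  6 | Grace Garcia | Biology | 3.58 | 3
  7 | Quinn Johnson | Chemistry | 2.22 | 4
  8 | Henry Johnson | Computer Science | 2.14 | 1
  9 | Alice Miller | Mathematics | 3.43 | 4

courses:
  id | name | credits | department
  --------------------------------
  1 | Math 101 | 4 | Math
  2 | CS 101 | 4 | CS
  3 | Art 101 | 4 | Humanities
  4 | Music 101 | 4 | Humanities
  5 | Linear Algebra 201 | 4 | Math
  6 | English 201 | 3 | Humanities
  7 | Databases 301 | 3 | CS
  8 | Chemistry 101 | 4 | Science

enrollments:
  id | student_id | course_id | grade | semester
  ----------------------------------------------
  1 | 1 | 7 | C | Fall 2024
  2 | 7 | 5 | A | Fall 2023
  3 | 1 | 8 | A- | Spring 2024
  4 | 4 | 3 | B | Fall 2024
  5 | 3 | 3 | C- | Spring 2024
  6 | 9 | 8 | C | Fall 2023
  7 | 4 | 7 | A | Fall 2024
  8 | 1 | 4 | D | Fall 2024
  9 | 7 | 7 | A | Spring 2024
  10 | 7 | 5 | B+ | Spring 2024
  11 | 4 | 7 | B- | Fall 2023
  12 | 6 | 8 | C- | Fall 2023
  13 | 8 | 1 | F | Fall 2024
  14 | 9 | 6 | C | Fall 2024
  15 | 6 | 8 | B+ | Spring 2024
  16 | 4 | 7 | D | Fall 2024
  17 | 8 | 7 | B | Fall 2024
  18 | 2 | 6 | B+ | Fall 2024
SELECT name, gpa, year FROM students WHERE gpa <= 3.53 AND year >= 2

Execution result:
name | gpa | year
Quinn Garcia | 2.96 | 4
Quinn Johnson | 2.22 | 4
Alice Miller | 3.43 | 4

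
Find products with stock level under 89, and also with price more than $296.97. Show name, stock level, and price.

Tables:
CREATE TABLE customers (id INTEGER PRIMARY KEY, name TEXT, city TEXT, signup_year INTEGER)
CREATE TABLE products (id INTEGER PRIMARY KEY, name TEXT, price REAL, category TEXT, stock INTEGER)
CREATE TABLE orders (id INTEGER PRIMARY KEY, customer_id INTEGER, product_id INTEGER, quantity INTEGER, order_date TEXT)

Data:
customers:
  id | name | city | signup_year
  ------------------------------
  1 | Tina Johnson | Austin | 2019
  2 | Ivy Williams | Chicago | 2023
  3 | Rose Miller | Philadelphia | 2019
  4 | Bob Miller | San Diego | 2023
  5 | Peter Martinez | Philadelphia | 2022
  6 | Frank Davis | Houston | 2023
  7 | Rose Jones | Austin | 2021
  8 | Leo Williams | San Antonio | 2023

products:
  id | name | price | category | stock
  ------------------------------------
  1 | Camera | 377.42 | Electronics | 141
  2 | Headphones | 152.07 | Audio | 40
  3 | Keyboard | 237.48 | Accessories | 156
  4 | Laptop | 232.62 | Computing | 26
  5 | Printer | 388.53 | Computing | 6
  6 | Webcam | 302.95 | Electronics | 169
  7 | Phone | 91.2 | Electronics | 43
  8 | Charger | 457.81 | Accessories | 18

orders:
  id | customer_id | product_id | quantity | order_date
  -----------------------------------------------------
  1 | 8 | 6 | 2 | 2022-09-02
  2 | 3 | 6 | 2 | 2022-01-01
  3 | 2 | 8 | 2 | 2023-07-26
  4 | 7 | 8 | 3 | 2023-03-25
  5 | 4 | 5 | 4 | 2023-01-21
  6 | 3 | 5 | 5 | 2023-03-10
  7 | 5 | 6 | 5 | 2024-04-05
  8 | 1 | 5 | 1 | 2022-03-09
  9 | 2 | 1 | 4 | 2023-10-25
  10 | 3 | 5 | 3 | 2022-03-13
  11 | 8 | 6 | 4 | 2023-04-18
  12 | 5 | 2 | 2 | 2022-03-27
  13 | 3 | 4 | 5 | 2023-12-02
SELECT name, stock, price FROM products WHERE stock < 89 AND price > 296.97

Execution result:
name | stock | price
Printer | 6 | 388.53
Charger | 18 | 457.81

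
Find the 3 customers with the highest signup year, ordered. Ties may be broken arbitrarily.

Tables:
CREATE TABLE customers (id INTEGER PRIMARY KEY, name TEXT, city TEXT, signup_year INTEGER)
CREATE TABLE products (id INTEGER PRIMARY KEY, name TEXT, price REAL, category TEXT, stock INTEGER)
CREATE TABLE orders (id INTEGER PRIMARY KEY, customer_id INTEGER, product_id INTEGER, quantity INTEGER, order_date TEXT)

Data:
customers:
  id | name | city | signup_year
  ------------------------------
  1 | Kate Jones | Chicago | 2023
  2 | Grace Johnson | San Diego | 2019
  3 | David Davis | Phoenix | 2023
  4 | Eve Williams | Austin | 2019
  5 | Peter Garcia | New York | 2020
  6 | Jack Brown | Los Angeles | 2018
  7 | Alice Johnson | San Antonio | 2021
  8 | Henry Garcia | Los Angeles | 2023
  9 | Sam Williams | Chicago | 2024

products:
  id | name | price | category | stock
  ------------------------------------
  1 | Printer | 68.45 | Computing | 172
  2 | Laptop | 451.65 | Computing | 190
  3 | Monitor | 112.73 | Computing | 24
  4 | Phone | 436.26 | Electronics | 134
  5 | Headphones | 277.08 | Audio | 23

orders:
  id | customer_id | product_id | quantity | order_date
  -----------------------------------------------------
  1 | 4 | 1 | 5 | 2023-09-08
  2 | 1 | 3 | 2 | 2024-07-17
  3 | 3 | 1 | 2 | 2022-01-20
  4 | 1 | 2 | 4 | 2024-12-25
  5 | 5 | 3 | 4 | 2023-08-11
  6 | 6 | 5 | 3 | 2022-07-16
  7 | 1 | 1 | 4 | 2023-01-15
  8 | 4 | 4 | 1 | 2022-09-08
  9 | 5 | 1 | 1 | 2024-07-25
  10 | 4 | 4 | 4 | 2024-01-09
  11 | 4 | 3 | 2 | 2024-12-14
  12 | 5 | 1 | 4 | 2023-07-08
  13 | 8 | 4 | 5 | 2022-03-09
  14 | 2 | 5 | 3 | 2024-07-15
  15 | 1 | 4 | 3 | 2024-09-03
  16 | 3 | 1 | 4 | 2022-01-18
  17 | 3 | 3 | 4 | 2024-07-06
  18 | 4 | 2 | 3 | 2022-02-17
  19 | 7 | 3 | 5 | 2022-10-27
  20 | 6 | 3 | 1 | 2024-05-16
SELECT name, signup_year FROM customers ORDER BY signup_year DESC LIMIT 3

Execution result:
name | signup_year
Sam Williams | 2024
Kate Jones | 2023
David Davis | 2023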